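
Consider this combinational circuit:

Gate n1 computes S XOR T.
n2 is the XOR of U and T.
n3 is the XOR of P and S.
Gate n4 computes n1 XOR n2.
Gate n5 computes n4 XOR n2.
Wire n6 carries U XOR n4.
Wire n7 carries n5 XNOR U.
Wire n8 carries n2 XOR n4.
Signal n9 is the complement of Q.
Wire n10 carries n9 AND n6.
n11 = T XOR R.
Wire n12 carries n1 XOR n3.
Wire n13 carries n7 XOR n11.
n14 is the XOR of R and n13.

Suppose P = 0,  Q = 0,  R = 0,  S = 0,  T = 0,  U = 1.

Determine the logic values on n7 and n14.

n7 = 0  n14 = 0

n1 = S XOR T = 0 XOR 0 = 0
n2 = U XOR T = 1 XOR 0 = 1
n4 = n1 XOR n2 = 0 XOR 1 = 1
n5 = n4 XOR n2 = 1 XOR 1 = 0
n7 = n5 XNOR U = 0 XNOR 1 = 0
n11 = T XOR R = 0 XOR 0 = 0
n13 = n7 XOR n11 = 0 XOR 0 = 0
n14 = R XOR n13 = 0 XOR 0 = 0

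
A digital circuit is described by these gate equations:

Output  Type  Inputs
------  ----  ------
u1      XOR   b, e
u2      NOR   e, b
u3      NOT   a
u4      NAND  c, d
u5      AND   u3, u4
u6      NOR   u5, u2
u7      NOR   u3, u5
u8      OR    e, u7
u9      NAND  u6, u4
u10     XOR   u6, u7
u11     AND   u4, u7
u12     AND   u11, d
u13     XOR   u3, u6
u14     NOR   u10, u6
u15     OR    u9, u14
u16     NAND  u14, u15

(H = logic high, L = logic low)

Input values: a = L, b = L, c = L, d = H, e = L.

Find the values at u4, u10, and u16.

u2 = e NOR b = L NOR L = H
u3 = NOT a = NOT L = H
u4 = c NAND d = L NAND H = H
u5 = u3 AND u4 = H AND H = H
u6 = u5 NOR u2 = H NOR H = L
u7 = u3 NOR u5 = H NOR H = L
u9 = u6 NAND u4 = L NAND H = H
u10 = u6 XOR u7 = L XOR L = L
u14 = u10 NOR u6 = L NOR L = H
u15 = u9 OR u14 = H OR H = H
u16 = u14 NAND u15 = H NAND H = L

u4 = H, u10 = L, u16 = L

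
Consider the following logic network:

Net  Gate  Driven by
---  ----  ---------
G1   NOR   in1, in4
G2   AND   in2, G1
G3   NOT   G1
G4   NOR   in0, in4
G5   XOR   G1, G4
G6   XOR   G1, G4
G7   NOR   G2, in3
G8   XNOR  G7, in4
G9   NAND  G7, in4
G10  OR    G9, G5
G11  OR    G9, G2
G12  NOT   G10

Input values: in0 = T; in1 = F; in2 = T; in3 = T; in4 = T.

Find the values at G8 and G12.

G8 = F, G12 = F

G1 = in1 NOR in4 = F NOR T = F
G2 = in2 AND G1 = T AND F = F
G4 = in0 NOR in4 = T NOR T = F
G5 = G1 XOR G4 = F XOR F = F
G7 = G2 NOR in3 = F NOR T = F
G8 = G7 XNOR in4 = F XNOR T = F
G9 = G7 NAND in4 = F NAND T = T
G10 = G9 OR G5 = T OR F = T
G12 = NOT G10 = NOT T = F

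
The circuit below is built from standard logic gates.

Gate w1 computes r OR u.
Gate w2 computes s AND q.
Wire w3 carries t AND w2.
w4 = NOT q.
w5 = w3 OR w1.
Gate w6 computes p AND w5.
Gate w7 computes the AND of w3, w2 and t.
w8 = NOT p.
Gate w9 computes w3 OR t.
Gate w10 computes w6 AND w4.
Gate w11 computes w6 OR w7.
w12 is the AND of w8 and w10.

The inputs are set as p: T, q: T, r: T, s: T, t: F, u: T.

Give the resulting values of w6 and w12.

w1 = r OR u = T OR T = T
w2 = s AND q = T AND T = T
w3 = t AND w2 = F AND T = F
w4 = NOT q = NOT T = F
w5 = w3 OR w1 = F OR T = T
w6 = p AND w5 = T AND T = T
w8 = NOT p = NOT T = F
w10 = w6 AND w4 = T AND F = F
w12 = w8 AND w10 = F AND F = F

w6 = T, w12 = F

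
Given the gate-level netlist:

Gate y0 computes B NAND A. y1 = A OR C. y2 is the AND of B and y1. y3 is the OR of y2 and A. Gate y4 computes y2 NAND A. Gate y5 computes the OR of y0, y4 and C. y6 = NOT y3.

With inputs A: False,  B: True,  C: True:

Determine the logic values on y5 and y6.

y5 = True  y6 = False

y0 = B NAND A = True NAND False = True
y1 = A OR C = False OR True = True
y2 = B AND y1 = True AND True = True
y3 = y2 OR A = True OR False = True
y4 = y2 NAND A = True NAND False = True
y5 = y0 OR y4 OR C = True OR True OR True = True
y6 = NOT y3 = NOT True = False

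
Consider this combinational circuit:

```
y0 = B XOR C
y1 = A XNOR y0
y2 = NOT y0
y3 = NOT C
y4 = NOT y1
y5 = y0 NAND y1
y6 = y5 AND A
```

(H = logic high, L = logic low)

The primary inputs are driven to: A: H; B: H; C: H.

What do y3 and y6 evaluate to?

y3 = L; y6 = H

y0 = B XOR C = H XOR H = L
y1 = A XNOR y0 = H XNOR L = L
y3 = NOT C = NOT H = L
y5 = y0 NAND y1 = L NAND L = H
y6 = y5 AND A = H AND H = H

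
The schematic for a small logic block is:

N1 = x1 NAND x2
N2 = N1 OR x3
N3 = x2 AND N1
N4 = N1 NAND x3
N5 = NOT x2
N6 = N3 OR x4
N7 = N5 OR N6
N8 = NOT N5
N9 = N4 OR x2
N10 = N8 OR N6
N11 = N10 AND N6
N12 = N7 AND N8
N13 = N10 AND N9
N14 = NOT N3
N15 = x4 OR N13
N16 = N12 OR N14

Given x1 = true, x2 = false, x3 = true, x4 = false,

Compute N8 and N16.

N1 = x1 NAND x2 = true NAND false = true
N3 = x2 AND N1 = false AND true = false
N5 = NOT x2 = NOT false = true
N6 = N3 OR x4 = false OR false = false
N7 = N5 OR N6 = true OR false = true
N8 = NOT N5 = NOT true = false
N12 = N7 AND N8 = true AND false = false
N14 = NOT N3 = NOT false = true
N16 = N12 OR N14 = false OR true = true

N8 = false, N16 = true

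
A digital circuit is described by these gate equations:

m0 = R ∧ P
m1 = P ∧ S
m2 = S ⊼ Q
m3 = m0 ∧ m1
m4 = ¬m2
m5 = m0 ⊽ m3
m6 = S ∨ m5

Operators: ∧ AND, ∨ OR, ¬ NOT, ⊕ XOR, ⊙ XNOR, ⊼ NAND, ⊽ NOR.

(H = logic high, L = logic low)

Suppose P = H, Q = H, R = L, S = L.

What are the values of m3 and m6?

m0 = R AND P = L AND H = L
m1 = P AND S = H AND L = L
m3 = m0 AND m1 = L AND L = L
m5 = m0 NOR m3 = L NOR L = H
m6 = S OR m5 = L OR H = H

m3 = L, m6 = H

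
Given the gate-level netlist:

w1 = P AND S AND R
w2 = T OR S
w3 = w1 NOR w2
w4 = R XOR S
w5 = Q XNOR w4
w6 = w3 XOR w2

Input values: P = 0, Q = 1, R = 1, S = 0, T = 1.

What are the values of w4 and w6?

w1 = P AND S AND R = 0 AND 0 AND 1 = 0
w2 = T OR S = 1 OR 0 = 1
w3 = w1 NOR w2 = 0 NOR 1 = 0
w4 = R XOR S = 1 XOR 0 = 1
w6 = w3 XOR w2 = 0 XOR 1 = 1

w4 = 1  w6 = 1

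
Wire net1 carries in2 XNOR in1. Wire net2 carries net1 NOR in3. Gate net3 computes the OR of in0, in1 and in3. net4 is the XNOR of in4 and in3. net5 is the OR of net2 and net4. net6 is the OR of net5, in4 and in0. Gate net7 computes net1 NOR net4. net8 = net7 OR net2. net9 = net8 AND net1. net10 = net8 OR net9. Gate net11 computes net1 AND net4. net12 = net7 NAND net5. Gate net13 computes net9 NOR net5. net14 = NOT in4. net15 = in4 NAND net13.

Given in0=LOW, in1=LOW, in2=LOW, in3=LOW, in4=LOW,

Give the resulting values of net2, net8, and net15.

net1 = in2 XNOR in1 = LOW XNOR LOW = HIGH
net2 = net1 NOR in3 = HIGH NOR LOW = LOW
net4 = in4 XNOR in3 = LOW XNOR LOW = HIGH
net5 = net2 OR net4 = LOW OR HIGH = HIGH
net7 = net1 NOR net4 = HIGH NOR HIGH = LOW
net8 = net7 OR net2 = LOW OR LOW = LOW
net9 = net8 AND net1 = LOW AND HIGH = LOW
net13 = net9 NOR net5 = LOW NOR HIGH = LOW
net15 = in4 NAND net13 = LOW NAND LOW = HIGH

net2 = LOW; net8 = LOW; net15 = HIGH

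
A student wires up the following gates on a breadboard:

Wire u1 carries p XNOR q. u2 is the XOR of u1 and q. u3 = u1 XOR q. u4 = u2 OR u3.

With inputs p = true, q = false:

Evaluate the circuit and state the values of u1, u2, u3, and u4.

u1 = false, u2 = false, u3 = false, u4 = false

u1 = p XNOR q = true XNOR false = false
u2 = u1 XOR q = false XOR false = false
u3 = u1 XOR q = false XOR false = false
u4 = u2 OR u3 = false OR false = false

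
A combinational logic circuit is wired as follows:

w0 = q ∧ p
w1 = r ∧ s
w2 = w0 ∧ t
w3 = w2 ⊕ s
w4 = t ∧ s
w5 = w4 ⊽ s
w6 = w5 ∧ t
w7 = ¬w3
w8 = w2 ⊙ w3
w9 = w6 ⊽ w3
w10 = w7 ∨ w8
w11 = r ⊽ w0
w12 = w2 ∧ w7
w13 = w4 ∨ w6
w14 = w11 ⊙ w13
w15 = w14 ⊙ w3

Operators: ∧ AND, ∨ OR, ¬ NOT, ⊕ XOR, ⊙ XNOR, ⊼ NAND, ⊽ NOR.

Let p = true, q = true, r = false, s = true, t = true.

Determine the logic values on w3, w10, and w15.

w0 = q AND p = true AND true = true
w2 = w0 AND t = true AND true = true
w3 = w2 XOR s = true XOR true = false
w4 = t AND s = true AND true = true
w5 = w4 NOR s = true NOR true = false
w6 = w5 AND t = false AND true = false
w7 = NOT w3 = NOT false = true
w8 = w2 XNOR w3 = true XNOR false = false
w10 = w7 OR w8 = true OR false = true
w11 = r NOR w0 = false NOR true = false
w13 = w4 OR w6 = true OR false = true
w14 = w11 XNOR w13 = false XNOR true = false
w15 = w14 XNOR w3 = false XNOR false = true

w3 = false, w10 = true, w15 = true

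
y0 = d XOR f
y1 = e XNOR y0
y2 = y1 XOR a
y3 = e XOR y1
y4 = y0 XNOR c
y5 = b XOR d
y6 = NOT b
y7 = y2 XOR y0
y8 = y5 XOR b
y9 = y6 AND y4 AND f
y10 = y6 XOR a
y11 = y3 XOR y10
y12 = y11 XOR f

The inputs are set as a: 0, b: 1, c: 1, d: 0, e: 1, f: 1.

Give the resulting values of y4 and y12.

y0 = d XOR f = 0 XOR 1 = 1
y1 = e XNOR y0 = 1 XNOR 1 = 1
y3 = e XOR y1 = 1 XOR 1 = 0
y4 = y0 XNOR c = 1 XNOR 1 = 1
y6 = NOT b = NOT 1 = 0
y10 = y6 XOR a = 0 XOR 0 = 0
y11 = y3 XOR y10 = 0 XOR 0 = 0
y12 = y11 XOR f = 0 XOR 1 = 1

y4 = 1  y12 = 1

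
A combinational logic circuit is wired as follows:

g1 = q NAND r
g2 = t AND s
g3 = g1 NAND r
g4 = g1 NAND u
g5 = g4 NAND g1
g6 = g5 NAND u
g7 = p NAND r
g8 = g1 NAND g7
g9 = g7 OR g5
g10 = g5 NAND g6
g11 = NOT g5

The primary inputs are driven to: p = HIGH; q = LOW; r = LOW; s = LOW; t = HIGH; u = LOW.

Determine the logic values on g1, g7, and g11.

g1 = q NAND r = LOW NAND LOW = HIGH
g4 = g1 NAND u = HIGH NAND LOW = HIGH
g5 = g4 NAND g1 = HIGH NAND HIGH = LOW
g7 = p NAND r = HIGH NAND LOW = HIGH
g11 = NOT g5 = NOT LOW = HIGH

g1 = HIGH, g7 = HIGH, g11 = HIGH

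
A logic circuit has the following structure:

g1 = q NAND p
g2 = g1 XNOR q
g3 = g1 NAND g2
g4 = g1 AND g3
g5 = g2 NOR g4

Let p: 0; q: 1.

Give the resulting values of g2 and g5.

g1 = q NAND p = 1 NAND 0 = 1
g2 = g1 XNOR q = 1 XNOR 1 = 1
g3 = g1 NAND g2 = 1 NAND 1 = 0
g4 = g1 AND g3 = 1 AND 0 = 0
g5 = g2 NOR g4 = 1 NOR 0 = 0

g2 = 1, g5 = 0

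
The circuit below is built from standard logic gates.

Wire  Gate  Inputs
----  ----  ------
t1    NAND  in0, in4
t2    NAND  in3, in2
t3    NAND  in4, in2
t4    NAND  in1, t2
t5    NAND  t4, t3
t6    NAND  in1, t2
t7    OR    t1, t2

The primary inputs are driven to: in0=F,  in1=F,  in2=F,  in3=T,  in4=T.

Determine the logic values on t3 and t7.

t3 = T, t7 = T

t1 = in0 NAND in4 = F NAND T = T
t2 = in3 NAND in2 = T NAND F = T
t3 = in4 NAND in2 = T NAND F = T
t7 = t1 OR t2 = T OR T = T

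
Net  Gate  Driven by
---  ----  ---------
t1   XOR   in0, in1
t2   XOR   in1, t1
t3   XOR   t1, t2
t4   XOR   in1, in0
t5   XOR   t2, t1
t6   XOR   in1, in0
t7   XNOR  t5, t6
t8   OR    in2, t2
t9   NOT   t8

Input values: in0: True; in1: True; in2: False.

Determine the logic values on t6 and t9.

t1 = in0 XOR in1 = True XOR True = False
t2 = in1 XOR t1 = True XOR False = True
t6 = in1 XOR in0 = True XOR True = False
t8 = in2 OR t2 = False OR True = True
t9 = NOT t8 = NOT True = False

t6 = False; t9 = False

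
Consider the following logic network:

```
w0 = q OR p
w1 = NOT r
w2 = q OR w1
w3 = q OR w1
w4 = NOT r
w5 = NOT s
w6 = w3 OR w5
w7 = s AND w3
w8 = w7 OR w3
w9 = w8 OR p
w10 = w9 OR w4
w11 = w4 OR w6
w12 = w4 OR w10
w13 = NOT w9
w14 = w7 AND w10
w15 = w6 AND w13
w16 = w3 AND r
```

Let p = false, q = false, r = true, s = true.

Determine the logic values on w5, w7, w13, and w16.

w5 = false, w7 = false, w13 = true, w16 = false

w1 = NOT r = NOT true = false
w3 = q OR w1 = false OR false = false
w5 = NOT s = NOT true = false
w7 = s AND w3 = true AND false = false
w8 = w7 OR w3 = false OR false = false
w9 = w8 OR p = false OR false = false
w13 = NOT w9 = NOT false = true
w16 = w3 AND r = false AND true = false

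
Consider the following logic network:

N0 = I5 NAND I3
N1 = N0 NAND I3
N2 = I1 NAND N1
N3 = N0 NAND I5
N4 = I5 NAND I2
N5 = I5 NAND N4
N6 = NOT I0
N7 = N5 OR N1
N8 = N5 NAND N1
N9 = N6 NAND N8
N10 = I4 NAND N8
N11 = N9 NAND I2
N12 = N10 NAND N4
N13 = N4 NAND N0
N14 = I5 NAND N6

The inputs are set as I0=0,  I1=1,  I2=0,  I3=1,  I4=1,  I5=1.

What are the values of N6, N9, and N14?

N6 = 1  N9 = 0  N14 = 0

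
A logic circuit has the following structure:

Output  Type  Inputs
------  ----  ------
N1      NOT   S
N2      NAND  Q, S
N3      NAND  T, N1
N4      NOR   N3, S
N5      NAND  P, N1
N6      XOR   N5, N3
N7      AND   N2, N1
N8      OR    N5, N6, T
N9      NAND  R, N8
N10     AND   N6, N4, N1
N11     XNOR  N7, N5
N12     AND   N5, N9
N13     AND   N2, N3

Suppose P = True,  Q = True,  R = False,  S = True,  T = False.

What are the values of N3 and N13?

N1 = NOT S = NOT True = False
N2 = Q NAND S = True NAND True = False
N3 = T NAND N1 = False NAND False = True
N13 = N2 AND N3 = False AND True = False

N3 = True, N13 = False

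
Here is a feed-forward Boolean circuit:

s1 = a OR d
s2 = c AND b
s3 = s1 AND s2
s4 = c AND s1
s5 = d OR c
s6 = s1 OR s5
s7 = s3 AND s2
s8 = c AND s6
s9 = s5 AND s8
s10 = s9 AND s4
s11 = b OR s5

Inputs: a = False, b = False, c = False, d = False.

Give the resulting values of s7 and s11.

s7 = False, s11 = False

s1 = a OR d = False OR False = False
s2 = c AND b = False AND False = False
s3 = s1 AND s2 = False AND False = False
s5 = d OR c = False OR False = False
s7 = s3 AND s2 = False AND False = False
s11 = b OR s5 = False OR False = False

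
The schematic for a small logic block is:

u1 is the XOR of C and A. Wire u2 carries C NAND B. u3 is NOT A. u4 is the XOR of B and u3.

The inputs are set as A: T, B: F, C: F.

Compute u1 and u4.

u1 = T, u4 = F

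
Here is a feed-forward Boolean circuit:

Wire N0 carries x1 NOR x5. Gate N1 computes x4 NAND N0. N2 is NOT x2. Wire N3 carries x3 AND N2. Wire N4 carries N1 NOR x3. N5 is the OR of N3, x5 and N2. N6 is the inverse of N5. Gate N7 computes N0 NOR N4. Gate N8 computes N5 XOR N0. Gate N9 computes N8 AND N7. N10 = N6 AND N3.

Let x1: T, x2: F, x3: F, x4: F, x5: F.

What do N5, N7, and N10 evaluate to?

N0 = x1 NOR x5 = T NOR F = F
N1 = x4 NAND N0 = F NAND F = T
N2 = NOT x2 = NOT F = T
N3 = x3 AND N2 = F AND T = F
N4 = N1 NOR x3 = T NOR F = F
N5 = N3 OR x5 OR N2 = F OR F OR T = T
N6 = NOT N5 = NOT T = F
N7 = N0 NOR N4 = F NOR F = T
N10 = N6 AND N3 = F AND F = F

N5 = T, N7 = T, N10 = F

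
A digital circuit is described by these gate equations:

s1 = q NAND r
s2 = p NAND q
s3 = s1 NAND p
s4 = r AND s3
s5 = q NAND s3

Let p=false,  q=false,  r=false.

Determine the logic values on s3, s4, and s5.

s1 = q NAND r = false NAND false = true
s3 = s1 NAND p = true NAND false = true
s4 = r AND s3 = false AND true = false
s5 = q NAND s3 = false NAND true = true

s3 = true, s4 = false, s5 = true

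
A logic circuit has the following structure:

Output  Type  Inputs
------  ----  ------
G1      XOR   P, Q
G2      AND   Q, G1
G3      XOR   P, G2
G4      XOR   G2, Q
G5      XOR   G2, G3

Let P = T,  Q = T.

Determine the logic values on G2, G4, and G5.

G2 = F; G4 = T; G5 = T

G1 = P XOR Q = T XOR T = F
G2 = Q AND G1 = T AND F = F
G3 = P XOR G2 = T XOR F = T
G4 = G2 XOR Q = F XOR T = T
G5 = G2 XOR G3 = F XOR T = T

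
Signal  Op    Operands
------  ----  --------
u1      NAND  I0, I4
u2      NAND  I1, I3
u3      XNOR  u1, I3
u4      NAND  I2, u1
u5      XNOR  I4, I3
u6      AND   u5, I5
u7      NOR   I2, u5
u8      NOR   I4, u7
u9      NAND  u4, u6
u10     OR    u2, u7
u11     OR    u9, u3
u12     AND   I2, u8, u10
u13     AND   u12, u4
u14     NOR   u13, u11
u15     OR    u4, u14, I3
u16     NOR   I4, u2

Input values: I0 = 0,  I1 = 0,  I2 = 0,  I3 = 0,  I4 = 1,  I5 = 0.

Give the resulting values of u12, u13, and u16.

u1 = I0 NAND I4 = 0 NAND 1 = 1
u2 = I1 NAND I3 = 0 NAND 0 = 1
u4 = I2 NAND u1 = 0 NAND 1 = 1
u5 = I4 XNOR I3 = 1 XNOR 0 = 0
u7 = I2 NOR u5 = 0 NOR 0 = 1
u8 = I4 NOR u7 = 1 NOR 1 = 0
u10 = u2 OR u7 = 1 OR 1 = 1
u12 = I2 AND u8 AND u10 = 0 AND 0 AND 1 = 0
u13 = u12 AND u4 = 0 AND 1 = 0
u16 = I4 NOR u2 = 1 NOR 1 = 0

u12 = 0; u13 = 0; u16 = 0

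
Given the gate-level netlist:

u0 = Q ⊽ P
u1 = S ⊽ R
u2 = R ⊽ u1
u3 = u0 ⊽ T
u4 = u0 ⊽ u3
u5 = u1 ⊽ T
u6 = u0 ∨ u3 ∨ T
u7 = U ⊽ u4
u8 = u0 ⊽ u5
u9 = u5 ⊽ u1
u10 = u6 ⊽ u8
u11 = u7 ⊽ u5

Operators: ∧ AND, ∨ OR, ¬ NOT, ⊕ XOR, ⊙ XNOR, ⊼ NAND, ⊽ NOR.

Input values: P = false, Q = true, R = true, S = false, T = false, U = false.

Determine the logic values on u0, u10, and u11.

u0 = false  u10 = false  u11 = false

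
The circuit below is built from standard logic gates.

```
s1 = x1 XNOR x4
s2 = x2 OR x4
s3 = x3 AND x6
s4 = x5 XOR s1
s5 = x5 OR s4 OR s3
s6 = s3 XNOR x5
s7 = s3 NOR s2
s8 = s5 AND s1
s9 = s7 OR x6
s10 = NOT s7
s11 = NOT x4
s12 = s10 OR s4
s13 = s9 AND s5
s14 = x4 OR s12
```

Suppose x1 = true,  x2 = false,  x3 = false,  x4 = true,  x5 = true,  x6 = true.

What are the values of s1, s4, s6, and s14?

s1 = true, s4 = false, s6 = false, s14 = true

s1 = x1 XNOR x4 = true XNOR true = true
s2 = x2 OR x4 = false OR true = true
s3 = x3 AND x6 = false AND true = false
s4 = x5 XOR s1 = true XOR true = false
s6 = s3 XNOR x5 = false XNOR true = false
s7 = s3 NOR s2 = false NOR true = false
s10 = NOT s7 = NOT false = true
s12 = s10 OR s4 = true OR false = true
s14 = x4 OR s12 = true OR true = true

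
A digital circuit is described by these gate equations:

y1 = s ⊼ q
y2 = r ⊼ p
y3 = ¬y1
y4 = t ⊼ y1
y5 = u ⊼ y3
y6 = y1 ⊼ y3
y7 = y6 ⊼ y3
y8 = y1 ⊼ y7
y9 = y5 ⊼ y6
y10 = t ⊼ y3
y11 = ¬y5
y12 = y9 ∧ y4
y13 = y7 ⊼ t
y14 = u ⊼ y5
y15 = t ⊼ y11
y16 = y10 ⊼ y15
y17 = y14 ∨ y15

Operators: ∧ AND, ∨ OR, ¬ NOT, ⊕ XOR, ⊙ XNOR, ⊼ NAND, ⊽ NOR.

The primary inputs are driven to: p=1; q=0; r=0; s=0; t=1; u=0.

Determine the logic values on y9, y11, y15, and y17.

y1 = s NAND q = 0 NAND 0 = 1
y3 = NOT y1 = NOT 1 = 0
y5 = u NAND y3 = 0 NAND 0 = 1
y6 = y1 NAND y3 = 1 NAND 0 = 1
y9 = y5 NAND y6 = 1 NAND 1 = 0
y11 = NOT y5 = NOT 1 = 0
y14 = u NAND y5 = 0 NAND 1 = 1
y15 = t NAND y11 = 1 NAND 0 = 1
y17 = y14 OR y15 = 1 OR 1 = 1

y9 = 0, y11 = 0, y15 = 1, y17 = 1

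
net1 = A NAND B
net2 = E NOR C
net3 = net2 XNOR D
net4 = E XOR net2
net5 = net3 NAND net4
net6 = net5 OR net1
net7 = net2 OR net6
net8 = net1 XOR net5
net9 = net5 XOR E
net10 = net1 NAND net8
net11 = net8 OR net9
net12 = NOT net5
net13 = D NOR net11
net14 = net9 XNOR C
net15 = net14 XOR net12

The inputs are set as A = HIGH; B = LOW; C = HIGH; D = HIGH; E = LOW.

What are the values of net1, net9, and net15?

net1 = HIGH, net9 = HIGH, net15 = HIGH

net1 = A NAND B = HIGH NAND LOW = HIGH
net2 = E NOR C = LOW NOR HIGH = LOW
net3 = net2 XNOR D = LOW XNOR HIGH = LOW
net4 = E XOR net2 = LOW XOR LOW = LOW
net5 = net3 NAND net4 = LOW NAND LOW = HIGH
net9 = net5 XOR E = HIGH XOR LOW = HIGH
net12 = NOT net5 = NOT HIGH = LOW
net14 = net9 XNOR C = HIGH XNOR HIGH = HIGH
net15 = net14 XOR net12 = HIGH XOR LOW = HIGH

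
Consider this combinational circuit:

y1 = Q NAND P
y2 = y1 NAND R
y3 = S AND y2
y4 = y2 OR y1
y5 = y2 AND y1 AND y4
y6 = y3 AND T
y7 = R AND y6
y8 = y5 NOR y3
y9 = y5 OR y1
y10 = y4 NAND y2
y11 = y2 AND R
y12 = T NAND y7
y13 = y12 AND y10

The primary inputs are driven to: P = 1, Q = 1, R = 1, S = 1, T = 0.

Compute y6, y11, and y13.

y6 = 0, y11 = 1, y13 = 0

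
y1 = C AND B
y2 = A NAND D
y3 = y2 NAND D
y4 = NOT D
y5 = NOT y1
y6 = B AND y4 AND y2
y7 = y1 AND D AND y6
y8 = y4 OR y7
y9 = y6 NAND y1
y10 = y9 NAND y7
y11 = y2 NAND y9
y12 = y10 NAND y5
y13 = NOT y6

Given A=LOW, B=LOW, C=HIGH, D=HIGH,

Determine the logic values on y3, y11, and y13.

y3 = LOW; y11 = LOW; y13 = HIGH

y1 = C AND B = HIGH AND LOW = LOW
y2 = A NAND D = LOW NAND HIGH = HIGH
y3 = y2 NAND D = HIGH NAND HIGH = LOW
y4 = NOT D = NOT HIGH = LOW
y6 = B AND y4 AND y2 = LOW AND LOW AND HIGH = LOW
y9 = y6 NAND y1 = LOW NAND LOW = HIGH
y11 = y2 NAND y9 = HIGH NAND HIGH = LOW
y13 = NOT y6 = NOT LOW = HIGH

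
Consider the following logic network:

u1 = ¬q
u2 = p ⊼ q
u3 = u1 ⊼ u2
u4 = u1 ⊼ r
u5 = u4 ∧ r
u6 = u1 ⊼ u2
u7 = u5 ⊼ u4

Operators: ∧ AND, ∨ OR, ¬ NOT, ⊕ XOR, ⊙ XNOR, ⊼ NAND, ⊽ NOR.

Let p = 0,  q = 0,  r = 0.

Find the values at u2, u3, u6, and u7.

u2 = 1; u3 = 0; u6 = 0; u7 = 1

u1 = NOT q = NOT 0 = 1
u2 = p NAND q = 0 NAND 0 = 1
u3 = u1 NAND u2 = 1 NAND 1 = 0
u4 = u1 NAND r = 1 NAND 0 = 1
u5 = u4 AND r = 1 AND 0 = 0
u6 = u1 NAND u2 = 1 NAND 1 = 0
u7 = u5 NAND u4 = 0 NAND 1 = 1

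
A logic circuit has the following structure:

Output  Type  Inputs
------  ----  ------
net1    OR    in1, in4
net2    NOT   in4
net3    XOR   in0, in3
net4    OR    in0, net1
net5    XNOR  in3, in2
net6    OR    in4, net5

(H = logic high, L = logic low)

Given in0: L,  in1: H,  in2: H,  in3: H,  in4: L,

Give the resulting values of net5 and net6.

net5 = in3 XNOR in2 = H XNOR H = H
net6 = in4 OR net5 = L OR H = H

net5 = H; net6 = H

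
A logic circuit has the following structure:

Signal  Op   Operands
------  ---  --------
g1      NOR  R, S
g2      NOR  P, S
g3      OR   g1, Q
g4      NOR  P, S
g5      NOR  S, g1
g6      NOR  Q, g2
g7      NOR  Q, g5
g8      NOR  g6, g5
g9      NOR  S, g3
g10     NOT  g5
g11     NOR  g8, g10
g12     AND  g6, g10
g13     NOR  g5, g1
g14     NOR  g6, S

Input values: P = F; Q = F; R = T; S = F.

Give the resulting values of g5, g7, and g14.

g1 = R NOR S = T NOR F = F
g2 = P NOR S = F NOR F = T
g5 = S NOR g1 = F NOR F = T
g6 = Q NOR g2 = F NOR T = F
g7 = Q NOR g5 = F NOR T = F
g14 = g6 NOR S = F NOR F = T

g5 = T, g7 = F, g14 = T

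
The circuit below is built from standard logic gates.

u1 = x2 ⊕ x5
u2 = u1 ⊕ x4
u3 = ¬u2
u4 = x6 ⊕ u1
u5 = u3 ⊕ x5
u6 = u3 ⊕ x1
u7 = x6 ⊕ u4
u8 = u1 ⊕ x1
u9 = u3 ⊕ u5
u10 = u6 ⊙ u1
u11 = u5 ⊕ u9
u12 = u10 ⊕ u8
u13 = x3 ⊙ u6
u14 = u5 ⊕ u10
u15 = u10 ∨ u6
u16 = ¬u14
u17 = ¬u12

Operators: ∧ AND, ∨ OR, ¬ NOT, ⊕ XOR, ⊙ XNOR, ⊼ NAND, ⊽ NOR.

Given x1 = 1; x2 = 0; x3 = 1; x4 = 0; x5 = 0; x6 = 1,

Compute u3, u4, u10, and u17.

u3 = 1  u4 = 1  u10 = 1  u17 = 1

u1 = x2 XOR x5 = 0 XOR 0 = 0
u2 = u1 XOR x4 = 0 XOR 0 = 0
u3 = NOT u2 = NOT 0 = 1
u4 = x6 XOR u1 = 1 XOR 0 = 1
u6 = u3 XOR x1 = 1 XOR 1 = 0
u8 = u1 XOR x1 = 0 XOR 1 = 1
u10 = u6 XNOR u1 = 0 XNOR 0 = 1
u12 = u10 XOR u8 = 1 XOR 1 = 0
u17 = NOT u12 = NOT 0 = 1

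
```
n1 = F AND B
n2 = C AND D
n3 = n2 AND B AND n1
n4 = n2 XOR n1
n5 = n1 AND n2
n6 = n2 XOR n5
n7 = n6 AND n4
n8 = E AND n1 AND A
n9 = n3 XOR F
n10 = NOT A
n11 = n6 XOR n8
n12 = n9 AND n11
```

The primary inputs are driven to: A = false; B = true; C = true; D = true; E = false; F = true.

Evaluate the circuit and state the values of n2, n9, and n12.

n1 = F AND B = true AND true = true
n2 = C AND D = true AND true = true
n3 = n2 AND B AND n1 = true AND true AND true = true
n5 = n1 AND n2 = true AND true = true
n6 = n2 XOR n5 = true XOR true = false
n8 = E AND n1 AND A = false AND true AND false = false
n9 = n3 XOR F = true XOR true = false
n11 = n6 XOR n8 = false XOR false = false
n12 = n9 AND n11 = false AND false = false

n2 = true; n9 = false; n12 = false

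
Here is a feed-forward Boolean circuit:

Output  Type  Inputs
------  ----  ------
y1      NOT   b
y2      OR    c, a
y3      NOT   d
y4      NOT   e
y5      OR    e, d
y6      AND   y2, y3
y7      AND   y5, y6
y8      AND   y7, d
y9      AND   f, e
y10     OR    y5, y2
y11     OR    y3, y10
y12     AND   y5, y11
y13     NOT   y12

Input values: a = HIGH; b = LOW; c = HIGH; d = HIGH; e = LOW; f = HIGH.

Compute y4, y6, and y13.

y2 = c OR a = HIGH OR HIGH = HIGH
y3 = NOT d = NOT HIGH = LOW
y4 = NOT e = NOT LOW = HIGH
y5 = e OR d = LOW OR HIGH = HIGH
y6 = y2 AND y3 = HIGH AND LOW = LOW
y10 = y5 OR y2 = HIGH OR HIGH = HIGH
y11 = y3 OR y10 = LOW OR HIGH = HIGH
y12 = y5 AND y11 = HIGH AND HIGH = HIGH
y13 = NOT y12 = NOT HIGH = LOW

y4 = HIGH, y6 = LOW, y13 = LOW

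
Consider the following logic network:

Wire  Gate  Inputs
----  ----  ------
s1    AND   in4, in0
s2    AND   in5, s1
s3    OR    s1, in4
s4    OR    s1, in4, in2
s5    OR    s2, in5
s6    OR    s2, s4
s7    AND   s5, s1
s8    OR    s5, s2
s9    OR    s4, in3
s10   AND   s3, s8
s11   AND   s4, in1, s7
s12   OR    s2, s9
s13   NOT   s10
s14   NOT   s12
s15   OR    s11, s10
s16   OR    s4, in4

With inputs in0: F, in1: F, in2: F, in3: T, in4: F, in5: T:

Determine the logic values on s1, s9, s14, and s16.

s1 = in4 AND in0 = F AND F = F
s2 = in5 AND s1 = T AND F = F
s4 = s1 OR in4 OR in2 = F OR F OR F = F
s9 = s4 OR in3 = F OR T = T
s12 = s2 OR s9 = F OR T = T
s14 = NOT s12 = NOT T = F
s16 = s4 OR in4 = F OR F = F

s1 = F, s9 = T, s14 = F, s16 = F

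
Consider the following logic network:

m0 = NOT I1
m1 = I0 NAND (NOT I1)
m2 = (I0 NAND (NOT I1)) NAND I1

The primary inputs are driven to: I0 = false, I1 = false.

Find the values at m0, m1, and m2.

m0 = NOT false = true
m1 = false NAND (NOT false) = true
m2 = (false NAND (NOT false)) NAND false = true

m0 = true, m1 = true, m2 = true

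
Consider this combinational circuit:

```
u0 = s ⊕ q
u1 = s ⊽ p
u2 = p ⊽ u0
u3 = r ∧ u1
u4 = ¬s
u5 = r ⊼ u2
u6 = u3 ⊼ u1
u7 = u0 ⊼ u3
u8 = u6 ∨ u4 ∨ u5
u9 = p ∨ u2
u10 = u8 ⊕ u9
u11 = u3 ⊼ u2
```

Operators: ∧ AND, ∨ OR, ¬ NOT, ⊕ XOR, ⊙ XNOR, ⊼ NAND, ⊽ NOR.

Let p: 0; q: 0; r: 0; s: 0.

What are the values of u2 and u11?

u0 = s XOR q = 0 XOR 0 = 0
u1 = s NOR p = 0 NOR 0 = 1
u2 = p NOR u0 = 0 NOR 0 = 1
u3 = r AND u1 = 0 AND 1 = 0
u11 = u3 NAND u2 = 0 NAND 1 = 1

u2 = 1, u11 = 1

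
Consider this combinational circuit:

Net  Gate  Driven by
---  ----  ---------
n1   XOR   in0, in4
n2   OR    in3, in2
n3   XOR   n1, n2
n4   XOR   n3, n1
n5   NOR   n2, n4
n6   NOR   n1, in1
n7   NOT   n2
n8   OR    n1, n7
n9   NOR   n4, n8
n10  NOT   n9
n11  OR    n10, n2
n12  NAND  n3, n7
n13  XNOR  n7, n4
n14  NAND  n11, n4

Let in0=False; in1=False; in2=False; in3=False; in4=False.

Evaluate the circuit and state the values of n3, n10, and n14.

n3 = False; n10 = True; n14 = True

n1 = in0 XOR in4 = False XOR False = False
n2 = in3 OR in2 = False OR False = False
n3 = n1 XOR n2 = False XOR False = False
n4 = n3 XOR n1 = False XOR False = False
n7 = NOT n2 = NOT False = True
n8 = n1 OR n7 = False OR True = True
n9 = n4 NOR n8 = False NOR True = False
n10 = NOT n9 = NOT False = True
n11 = n10 OR n2 = True OR False = True
n14 = n11 NAND n4 = True NAND False = True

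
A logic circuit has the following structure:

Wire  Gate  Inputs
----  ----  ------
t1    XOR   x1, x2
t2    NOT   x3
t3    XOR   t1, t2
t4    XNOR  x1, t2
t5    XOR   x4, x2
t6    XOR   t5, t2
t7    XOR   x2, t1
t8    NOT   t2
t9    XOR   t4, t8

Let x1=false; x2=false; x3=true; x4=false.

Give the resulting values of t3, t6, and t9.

t3 = false, t6 = false, t9 = false

t1 = x1 XOR x2 = false XOR false = false
t2 = NOT x3 = NOT true = false
t3 = t1 XOR t2 = false XOR false = false
t4 = x1 XNOR t2 = false XNOR false = true
t5 = x4 XOR x2 = false XOR false = false
t6 = t5 XOR t2 = false XOR false = false
t8 = NOT t2 = NOT false = true
t9 = t4 XOR t8 = true XOR true = false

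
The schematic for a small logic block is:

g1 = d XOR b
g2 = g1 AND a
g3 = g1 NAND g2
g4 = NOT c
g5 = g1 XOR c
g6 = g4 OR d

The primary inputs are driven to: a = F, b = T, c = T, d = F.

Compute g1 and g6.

g1 = T; g6 = F

g1 = d XOR b = F XOR T = T
g4 = NOT c = NOT T = F
g6 = g4 OR d = F OR F = F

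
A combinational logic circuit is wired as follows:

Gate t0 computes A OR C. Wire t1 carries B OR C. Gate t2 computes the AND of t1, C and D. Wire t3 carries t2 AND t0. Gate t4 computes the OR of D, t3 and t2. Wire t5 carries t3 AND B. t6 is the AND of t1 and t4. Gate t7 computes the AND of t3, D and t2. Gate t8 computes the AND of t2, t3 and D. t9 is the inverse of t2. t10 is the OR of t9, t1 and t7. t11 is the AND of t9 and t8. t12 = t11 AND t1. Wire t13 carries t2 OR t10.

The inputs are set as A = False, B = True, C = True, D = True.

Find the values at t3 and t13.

t3 = True; t13 = True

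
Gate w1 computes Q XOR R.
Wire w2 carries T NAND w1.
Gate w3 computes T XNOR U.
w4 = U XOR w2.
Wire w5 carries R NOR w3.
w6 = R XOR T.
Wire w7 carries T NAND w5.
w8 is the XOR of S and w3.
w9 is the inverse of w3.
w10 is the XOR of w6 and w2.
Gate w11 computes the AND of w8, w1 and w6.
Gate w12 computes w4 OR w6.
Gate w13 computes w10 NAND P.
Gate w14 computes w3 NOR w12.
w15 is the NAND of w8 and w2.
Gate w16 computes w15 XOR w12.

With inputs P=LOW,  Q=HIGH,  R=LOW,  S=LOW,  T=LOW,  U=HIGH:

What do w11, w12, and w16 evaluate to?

w11 = LOW; w12 = LOW; w16 = HIGH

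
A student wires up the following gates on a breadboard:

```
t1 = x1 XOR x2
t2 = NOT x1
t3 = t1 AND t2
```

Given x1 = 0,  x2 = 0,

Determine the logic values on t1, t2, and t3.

t1 = x1 XOR x2 = 0 XOR 0 = 0
t2 = NOT x1 = NOT 0 = 1
t3 = t1 AND t2 = 0 AND 1 = 0

t1 = 0, t2 = 1, t3 = 0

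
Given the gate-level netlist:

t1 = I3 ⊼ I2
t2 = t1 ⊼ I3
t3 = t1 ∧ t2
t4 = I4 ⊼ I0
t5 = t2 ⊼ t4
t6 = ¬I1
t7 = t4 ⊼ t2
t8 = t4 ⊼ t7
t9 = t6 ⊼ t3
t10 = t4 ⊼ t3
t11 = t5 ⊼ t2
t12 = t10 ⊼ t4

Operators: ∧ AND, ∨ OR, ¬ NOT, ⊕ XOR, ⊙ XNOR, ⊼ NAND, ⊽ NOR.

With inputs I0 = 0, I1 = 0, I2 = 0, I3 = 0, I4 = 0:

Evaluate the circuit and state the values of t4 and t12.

t1 = I3 NAND I2 = 0 NAND 0 = 1
t2 = t1 NAND I3 = 1 NAND 0 = 1
t3 = t1 AND t2 = 1 AND 1 = 1
t4 = I4 NAND I0 = 0 NAND 0 = 1
t10 = t4 NAND t3 = 1 NAND 1 = 0
t12 = t10 NAND t4 = 0 NAND 1 = 1

t4 = 1  t12 = 1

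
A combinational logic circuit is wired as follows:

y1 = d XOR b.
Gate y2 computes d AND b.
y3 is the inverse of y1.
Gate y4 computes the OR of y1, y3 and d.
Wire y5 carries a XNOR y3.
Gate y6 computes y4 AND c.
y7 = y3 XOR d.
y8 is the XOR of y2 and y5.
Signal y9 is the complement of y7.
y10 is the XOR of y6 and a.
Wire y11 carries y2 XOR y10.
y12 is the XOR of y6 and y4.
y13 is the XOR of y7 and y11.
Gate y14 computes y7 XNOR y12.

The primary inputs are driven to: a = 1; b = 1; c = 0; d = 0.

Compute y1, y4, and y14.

y1 = 1  y4 = 1  y14 = 0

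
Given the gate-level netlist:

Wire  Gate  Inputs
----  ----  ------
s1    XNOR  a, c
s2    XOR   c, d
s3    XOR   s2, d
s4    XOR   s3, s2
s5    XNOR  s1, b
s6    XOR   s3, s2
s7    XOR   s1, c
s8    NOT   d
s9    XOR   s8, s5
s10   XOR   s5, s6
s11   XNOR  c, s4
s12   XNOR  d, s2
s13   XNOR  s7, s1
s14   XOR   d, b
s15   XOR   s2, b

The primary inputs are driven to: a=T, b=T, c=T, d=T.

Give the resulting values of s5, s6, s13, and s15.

s5 = T, s6 = T, s13 = F, s15 = T

s1 = a XNOR c = T XNOR T = T
s2 = c XOR d = T XOR T = F
s3 = s2 XOR d = F XOR T = T
s5 = s1 XNOR b = T XNOR T = T
s6 = s3 XOR s2 = T XOR F = T
s7 = s1 XOR c = T XOR T = F
s13 = s7 XNOR s1 = F XNOR T = F
s15 = s2 XOR b = F XOR T = T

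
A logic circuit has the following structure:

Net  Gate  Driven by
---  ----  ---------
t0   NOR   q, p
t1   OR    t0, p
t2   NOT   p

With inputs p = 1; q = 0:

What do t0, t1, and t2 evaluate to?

t0 = 0, t1 = 1, t2 = 0

t0 = q NOR p = 0 NOR 1 = 0
t1 = t0 OR p = 0 OR 1 = 1
t2 = NOT p = NOT 1 = 0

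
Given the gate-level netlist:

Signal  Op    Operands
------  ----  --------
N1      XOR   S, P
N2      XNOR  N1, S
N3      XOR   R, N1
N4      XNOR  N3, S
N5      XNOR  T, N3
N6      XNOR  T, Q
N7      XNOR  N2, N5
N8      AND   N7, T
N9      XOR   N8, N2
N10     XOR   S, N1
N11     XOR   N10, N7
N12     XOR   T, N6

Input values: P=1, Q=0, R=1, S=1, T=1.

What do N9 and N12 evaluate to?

N9 = 0, N12 = 1

N1 = S XOR P = 1 XOR 1 = 0
N2 = N1 XNOR S = 0 XNOR 1 = 0
N3 = R XOR N1 = 1 XOR 0 = 1
N5 = T XNOR N3 = 1 XNOR 1 = 1
N6 = T XNOR Q = 1 XNOR 0 = 0
N7 = N2 XNOR N5 = 0 XNOR 1 = 0
N8 = N7 AND T = 0 AND 1 = 0
N9 = N8 XOR N2 = 0 XOR 0 = 0
N12 = T XOR N6 = 1 XOR 0 = 1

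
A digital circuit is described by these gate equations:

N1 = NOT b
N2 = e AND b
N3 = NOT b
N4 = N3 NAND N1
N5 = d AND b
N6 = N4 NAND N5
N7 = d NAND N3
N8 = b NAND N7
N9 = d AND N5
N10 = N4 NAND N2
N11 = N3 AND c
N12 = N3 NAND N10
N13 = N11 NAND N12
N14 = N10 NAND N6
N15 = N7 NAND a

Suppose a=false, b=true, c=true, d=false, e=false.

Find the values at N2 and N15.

N2 = false  N15 = true

N2 = e AND b = false AND true = false
N3 = NOT b = NOT true = false
N7 = d NAND N3 = false NAND false = true
N15 = N7 NAND a = true NAND false = true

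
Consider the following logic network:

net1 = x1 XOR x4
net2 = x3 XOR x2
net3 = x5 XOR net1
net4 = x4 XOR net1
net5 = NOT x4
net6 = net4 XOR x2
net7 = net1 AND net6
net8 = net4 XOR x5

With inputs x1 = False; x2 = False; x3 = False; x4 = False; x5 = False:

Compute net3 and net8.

net3 = False, net8 = False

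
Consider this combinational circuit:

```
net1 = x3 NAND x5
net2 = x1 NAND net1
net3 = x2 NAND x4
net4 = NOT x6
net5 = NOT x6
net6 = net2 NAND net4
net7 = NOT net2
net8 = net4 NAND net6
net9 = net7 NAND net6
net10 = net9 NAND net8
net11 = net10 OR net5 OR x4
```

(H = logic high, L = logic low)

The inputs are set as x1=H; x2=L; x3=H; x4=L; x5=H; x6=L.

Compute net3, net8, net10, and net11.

net3 = H; net8 = H; net10 = L; net11 = H

net1 = x3 NAND x5 = H NAND H = L
net2 = x1 NAND net1 = H NAND L = H
net3 = x2 NAND x4 = L NAND L = H
net4 = NOT x6 = NOT L = H
net5 = NOT x6 = NOT L = H
net6 = net2 NAND net4 = H NAND H = L
net7 = NOT net2 = NOT H = L
net8 = net4 NAND net6 = H NAND L = H
net9 = net7 NAND net6 = L NAND L = H
net10 = net9 NAND net8 = H NAND H = L
net11 = net10 OR net5 OR x4 = L OR H OR L = H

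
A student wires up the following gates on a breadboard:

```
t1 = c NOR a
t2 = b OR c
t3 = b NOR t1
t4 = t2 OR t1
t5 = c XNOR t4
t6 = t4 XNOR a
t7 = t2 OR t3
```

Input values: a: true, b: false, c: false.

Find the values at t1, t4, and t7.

t1 = c NOR a = false NOR true = false
t2 = b OR c = false OR false = false
t3 = b NOR t1 = false NOR false = true
t4 = t2 OR t1 = false OR false = false
t7 = t2 OR t3 = false OR true = true

t1 = false  t4 = false  t7 = true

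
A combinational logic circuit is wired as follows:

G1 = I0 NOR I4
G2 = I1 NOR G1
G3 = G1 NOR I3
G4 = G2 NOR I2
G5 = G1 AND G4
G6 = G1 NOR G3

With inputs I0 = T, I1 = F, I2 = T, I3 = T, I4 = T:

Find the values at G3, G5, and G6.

G3 = F  G5 = F  G6 = T

G1 = I0 NOR I4 = T NOR T = F
G2 = I1 NOR G1 = F NOR F = T
G3 = G1 NOR I3 = F NOR T = F
G4 = G2 NOR I2 = T NOR T = F
G5 = G1 AND G4 = F AND F = F
G6 = G1 NOR G3 = F NOR F = T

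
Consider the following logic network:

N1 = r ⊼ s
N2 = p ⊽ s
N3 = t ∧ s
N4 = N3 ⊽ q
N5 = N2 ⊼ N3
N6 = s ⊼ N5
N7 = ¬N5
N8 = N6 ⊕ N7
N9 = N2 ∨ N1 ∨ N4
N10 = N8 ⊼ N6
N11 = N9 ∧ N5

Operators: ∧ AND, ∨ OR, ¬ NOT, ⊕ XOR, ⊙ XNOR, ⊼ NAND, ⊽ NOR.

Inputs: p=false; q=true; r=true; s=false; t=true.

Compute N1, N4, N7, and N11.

N1 = true, N4 = false, N7 = false, N11 = true

N1 = r NAND s = true NAND false = true
N2 = p NOR s = false NOR false = true
N3 = t AND s = true AND false = false
N4 = N3 NOR q = false NOR true = false
N5 = N2 NAND N3 = true NAND false = true
N7 = NOT N5 = NOT true = false
N9 = N2 OR N1 OR N4 = true OR true OR false = true
N11 = N9 AND N5 = true AND true = true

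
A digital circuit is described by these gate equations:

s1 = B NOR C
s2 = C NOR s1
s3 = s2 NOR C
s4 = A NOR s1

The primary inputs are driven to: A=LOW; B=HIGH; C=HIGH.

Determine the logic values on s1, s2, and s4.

s1 = B NOR C = HIGH NOR HIGH = LOW
s2 = C NOR s1 = HIGH NOR LOW = LOW
s4 = A NOR s1 = LOW NOR LOW = HIGH

s1 = LOW; s2 = LOW; s4 = HIGH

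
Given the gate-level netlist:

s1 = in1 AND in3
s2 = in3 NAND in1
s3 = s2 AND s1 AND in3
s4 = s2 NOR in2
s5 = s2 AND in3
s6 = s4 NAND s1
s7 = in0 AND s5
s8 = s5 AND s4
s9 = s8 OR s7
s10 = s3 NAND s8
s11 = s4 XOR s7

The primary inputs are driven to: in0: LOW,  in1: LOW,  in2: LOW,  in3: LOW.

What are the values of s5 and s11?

s5 = LOW, s11 = LOW

s2 = in3 NAND in1 = LOW NAND LOW = HIGH
s4 = s2 NOR in2 = HIGH NOR LOW = LOW
s5 = s2 AND in3 = HIGH AND LOW = LOW
s7 = in0 AND s5 = LOW AND LOW = LOW
s11 = s4 XOR s7 = LOW XOR LOW = LOW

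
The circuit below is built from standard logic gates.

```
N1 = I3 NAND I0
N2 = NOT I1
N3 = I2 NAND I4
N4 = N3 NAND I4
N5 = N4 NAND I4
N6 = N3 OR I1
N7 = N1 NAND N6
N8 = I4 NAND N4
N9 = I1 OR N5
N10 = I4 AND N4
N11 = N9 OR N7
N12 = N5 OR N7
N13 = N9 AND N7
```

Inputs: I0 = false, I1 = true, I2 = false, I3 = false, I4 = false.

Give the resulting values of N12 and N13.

N1 = I3 NAND I0 = false NAND false = true
N3 = I2 NAND I4 = false NAND false = true
N4 = N3 NAND I4 = true NAND false = true
N5 = N4 NAND I4 = true NAND false = true
N6 = N3 OR I1 = true OR true = true
N7 = N1 NAND N6 = true NAND true = false
N9 = I1 OR N5 = true OR true = true
N12 = N5 OR N7 = true OR false = true
N13 = N9 AND N7 = true AND false = false

N12 = true; N13 = false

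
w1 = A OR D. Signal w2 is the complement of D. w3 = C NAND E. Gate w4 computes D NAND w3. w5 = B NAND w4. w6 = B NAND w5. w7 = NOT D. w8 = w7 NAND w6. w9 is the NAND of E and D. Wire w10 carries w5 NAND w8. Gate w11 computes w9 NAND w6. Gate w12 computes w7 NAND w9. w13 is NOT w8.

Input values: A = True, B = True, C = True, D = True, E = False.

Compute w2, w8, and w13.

w2 = False, w8 = True, w13 = False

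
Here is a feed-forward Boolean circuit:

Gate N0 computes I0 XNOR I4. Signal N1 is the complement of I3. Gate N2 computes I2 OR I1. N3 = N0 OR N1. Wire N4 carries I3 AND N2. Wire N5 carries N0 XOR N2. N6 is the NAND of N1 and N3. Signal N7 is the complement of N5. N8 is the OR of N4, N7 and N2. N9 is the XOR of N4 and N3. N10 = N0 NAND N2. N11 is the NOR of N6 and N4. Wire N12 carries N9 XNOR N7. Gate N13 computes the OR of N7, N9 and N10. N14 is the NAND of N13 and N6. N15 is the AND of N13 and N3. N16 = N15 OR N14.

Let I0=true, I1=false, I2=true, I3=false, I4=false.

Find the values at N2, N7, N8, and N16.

N2 = true; N7 = false; N8 = true; N16 = true

N0 = I0 XNOR I4 = true XNOR false = false
N1 = NOT I3 = NOT false = true
N2 = I2 OR I1 = true OR false = true
N3 = N0 OR N1 = false OR true = true
N4 = I3 AND N2 = false AND true = false
N5 = N0 XOR N2 = false XOR true = true
N6 = N1 NAND N3 = true NAND true = false
N7 = NOT N5 = NOT true = false
N8 = N4 OR N7 OR N2 = false OR false OR true = true
N9 = N4 XOR N3 = false XOR true = true
N10 = N0 NAND N2 = false NAND true = true
N13 = N7 OR N9 OR N10 = false OR true OR true = true
N14 = N13 NAND N6 = true NAND false = true
N15 = N13 AND N3 = true AND true = true
N16 = N15 OR N14 = true OR true = true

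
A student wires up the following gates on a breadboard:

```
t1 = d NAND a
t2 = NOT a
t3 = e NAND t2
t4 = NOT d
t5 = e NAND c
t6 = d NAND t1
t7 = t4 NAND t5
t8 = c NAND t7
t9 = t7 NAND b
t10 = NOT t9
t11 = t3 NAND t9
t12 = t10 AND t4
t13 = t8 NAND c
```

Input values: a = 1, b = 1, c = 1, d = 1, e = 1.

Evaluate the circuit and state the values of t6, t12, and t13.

t6 = 1; t12 = 0; t13 = 1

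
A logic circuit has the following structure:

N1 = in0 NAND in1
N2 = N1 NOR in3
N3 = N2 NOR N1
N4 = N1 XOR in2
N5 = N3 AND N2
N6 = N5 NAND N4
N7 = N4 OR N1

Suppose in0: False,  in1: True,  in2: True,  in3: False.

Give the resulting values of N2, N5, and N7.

N1 = in0 NAND in1 = False NAND True = True
N2 = N1 NOR in3 = True NOR False = False
N3 = N2 NOR N1 = False NOR True = False
N4 = N1 XOR in2 = True XOR True = False
N5 = N3 AND N2 = False AND False = False
N7 = N4 OR N1 = False OR True = True

N2 = False; N5 = False; N7 = True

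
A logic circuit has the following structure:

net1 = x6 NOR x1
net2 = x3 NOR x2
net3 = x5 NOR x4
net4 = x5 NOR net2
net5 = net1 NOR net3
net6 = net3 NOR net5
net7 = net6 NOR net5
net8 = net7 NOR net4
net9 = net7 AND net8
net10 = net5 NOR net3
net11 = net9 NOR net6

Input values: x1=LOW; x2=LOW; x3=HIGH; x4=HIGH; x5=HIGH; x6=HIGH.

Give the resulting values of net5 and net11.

net5 = HIGH; net11 = HIGH

net1 = x6 NOR x1 = HIGH NOR LOW = LOW
net2 = x3 NOR x2 = HIGH NOR LOW = LOW
net3 = x5 NOR x4 = HIGH NOR HIGH = LOW
net4 = x5 NOR net2 = HIGH NOR LOW = LOW
net5 = net1 NOR net3 = LOW NOR LOW = HIGH
net6 = net3 NOR net5 = LOW NOR HIGH = LOW
net7 = net6 NOR net5 = LOW NOR HIGH = LOW
net8 = net7 NOR net4 = LOW NOR LOW = HIGH
net9 = net7 AND net8 = LOW AND HIGH = LOW
net11 = net9 NOR net6 = LOW NOR LOW = HIGH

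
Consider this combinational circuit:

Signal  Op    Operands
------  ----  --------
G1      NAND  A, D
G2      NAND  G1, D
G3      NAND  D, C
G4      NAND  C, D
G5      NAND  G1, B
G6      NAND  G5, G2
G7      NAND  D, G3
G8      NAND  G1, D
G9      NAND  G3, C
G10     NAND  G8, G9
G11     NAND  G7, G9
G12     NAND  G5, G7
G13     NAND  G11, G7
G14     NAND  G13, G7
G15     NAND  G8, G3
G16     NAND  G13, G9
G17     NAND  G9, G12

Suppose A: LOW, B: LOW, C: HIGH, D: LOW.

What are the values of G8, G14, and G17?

G8 = HIGH  G14 = HIGH  G17 = HIGH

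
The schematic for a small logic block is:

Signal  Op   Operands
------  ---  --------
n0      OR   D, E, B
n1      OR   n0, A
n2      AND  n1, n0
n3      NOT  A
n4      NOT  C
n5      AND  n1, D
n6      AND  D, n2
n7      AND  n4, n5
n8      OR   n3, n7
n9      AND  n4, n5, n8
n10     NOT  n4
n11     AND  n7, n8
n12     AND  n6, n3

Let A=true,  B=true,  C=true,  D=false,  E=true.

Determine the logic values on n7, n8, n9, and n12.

n0 = D OR E OR B = false OR true OR true = true
n1 = n0 OR A = true OR true = true
n2 = n1 AND n0 = true AND true = true
n3 = NOT A = NOT true = false
n4 = NOT C = NOT true = false
n5 = n1 AND D = true AND false = false
n6 = D AND n2 = false AND true = false
n7 = n4 AND n5 = false AND false = false
n8 = n3 OR n7 = false OR false = false
n9 = n4 AND n5 AND n8 = false AND false AND false = false
n12 = n6 AND n3 = false AND false = false

n7 = false, n8 = false, n9 = false, n12 = false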